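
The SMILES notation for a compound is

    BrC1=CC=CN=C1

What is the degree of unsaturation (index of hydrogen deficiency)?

4

Molecular formula: C5H4BrN.
DoU = (2C + 2 + N − H − X) / 2, where X is the halogen count and O/S are ignored.
    = (2·5 + 2 + 1 − 4 − 1) / 2 = 8 / 2 = 4.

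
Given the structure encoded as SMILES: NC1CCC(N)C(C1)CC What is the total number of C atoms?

8

Count every carbon token in the SMILES (each C, including those in ring-closure positions and inside branches).
Carbon count: 8.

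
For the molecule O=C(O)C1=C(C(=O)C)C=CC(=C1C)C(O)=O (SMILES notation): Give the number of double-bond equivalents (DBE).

7

Degree of unsaturation = (number of rings) + (number of π bonds).
Ring closures in the SMILES: 1.
π bonds: 6 double bonds (each 1 DoU) → 6 DoU from unsaturation.
Total DoU = 1 + 6 = 7.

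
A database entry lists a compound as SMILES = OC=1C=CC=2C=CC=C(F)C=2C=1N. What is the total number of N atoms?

Scan the SMILES for N atoms (remember two-letter symbols like Cl and Br are single atoms).
Nitrogen count: 1.

1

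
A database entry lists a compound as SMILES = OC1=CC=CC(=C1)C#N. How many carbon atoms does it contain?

7

Count every carbon token in the SMILES (each C, including those in ring-closure positions and inside branches).
Carbon count: 7.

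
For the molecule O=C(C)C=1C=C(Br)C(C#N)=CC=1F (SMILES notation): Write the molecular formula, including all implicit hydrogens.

Walk through each heavy atom and fill implicit hydrogens from standard valence (C 4, N 3, O 2, S 2, halogen 1):
  atom 1: O, bond orders sum to 2 (valence 2) → 0 H
  atom 2: C, bond orders sum to 4 (valence 4) → 0 H
  atom 3: C, bond orders sum to 1 (valence 4) → 3 H
  atom 4: C, bond orders sum to 4 (valence 4) → 0 H
  atom 5: C, bond orders sum to 3 (valence 4) → 1 H
  atom 6: C, bond orders sum to 4 (valence 4) → 0 H
  atom 7: Br (halogen, monovalent) → 0 H
  atom 8: C, bond orders sum to 4 (valence 4) → 0 H
  atom 9: C, bond orders sum to 4 (valence 4) → 0 H
  atom 10: N, bond orders sum to 3 (valence 3) → 0 H
  atom 11: C, bond orders sum to 3 (valence 4) → 1 H
  atom 12: C, bond orders sum to 4 (valence 4) → 0 H
  atom 13: F (halogen, monovalent) → 0 H
Totals → C:9, H:5, Br:1, F:1, N:1, O:1.
In Hill order: C9H5BrFNO.

C9H5BrFNO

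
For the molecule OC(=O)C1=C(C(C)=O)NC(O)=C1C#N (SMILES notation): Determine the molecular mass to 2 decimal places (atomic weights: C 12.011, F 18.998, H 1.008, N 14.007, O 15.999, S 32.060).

First, the molecular formula is C8H6N2O4 (counting implicit H from valence).
  C: 8 × 12.011 = 96.088
  H: 6 × 1.008 = 6.048
  N: 2 × 14.007 = 28.014
  O: 4 × 15.999 = 63.996
Sum: 8×12.011 + 6×1.008 + 2×14.007 + 4×15.999 = 194.146 → 194.15 g/mol.

194.15 g/mol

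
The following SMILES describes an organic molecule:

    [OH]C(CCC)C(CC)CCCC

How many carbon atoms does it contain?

11

Count every carbon token in the SMILES (each C, including those in ring-closure positions and inside branches).
Carbon count: 11.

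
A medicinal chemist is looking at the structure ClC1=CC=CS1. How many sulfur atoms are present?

1

Scan the SMILES for S atoms (remember two-letter symbols like Cl and Br are single atoms).
Sulfur count: 1.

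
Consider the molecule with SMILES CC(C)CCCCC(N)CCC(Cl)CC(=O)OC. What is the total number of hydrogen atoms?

Walk through each heavy atom and fill implicit hydrogens from standard valence (C 4, N 3, O 2, S 2, halogen 1):
  atom 1: C, bond orders sum to 1 (valence 4) → 3 H
  atom 2: C, bond orders sum to 3 (valence 4) → 1 H
  atom 3: C, bond orders sum to 1 (valence 4) → 3 H
  atom 4: C, bond orders sum to 2 (valence 4) → 2 H
  atom 5: C, bond orders sum to 2 (valence 4) → 2 H
  atom 6: C, bond orders sum to 2 (valence 4) → 2 H
  atom 7: C, bond orders sum to 2 (valence 4) → 2 H
  atom 8: C, bond orders sum to 3 (valence 4) → 1 H
  atom 9: N, bond orders sum to 1 (valence 3) → 2 H
  atom 10: C, bond orders sum to 2 (valence 4) → 2 H
  atom 11: C, bond orders sum to 2 (valence 4) → 2 H
  atom 12: C, bond orders sum to 3 (valence 4) → 1 H
  atom 13: Cl (halogen, monovalent) → 0 H
  atom 14: C, bond orders sum to 2 (valence 4) → 2 H
  atom 15: C, bond orders sum to 4 (valence 4) → 0 H
  atom 16: O, bond orders sum to 2 (valence 2) → 0 H
  atom 17: O, bond orders sum to 2 (valence 2) → 0 H
  atom 18: C, bond orders sum to 1 (valence 4) → 3 H
Total hydrogens: 28.

28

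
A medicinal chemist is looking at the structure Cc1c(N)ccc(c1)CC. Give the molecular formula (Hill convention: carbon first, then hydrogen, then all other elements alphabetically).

C9H13N

Walk through each heavy atom and fill implicit hydrogens from standard valence (C 4, N 3, O 2, S 2, halogen 1); for lowercase aromatic atoms, an aromatic c carries 1 H when it has two neighbours and 0 H with three, and aromatic n carries 0 H:
  atom 1: C, bond orders sum to 1 (valence 4) → 3 H
  atom 2: aromatic c, 3 neighbours → 0 H
  atom 3: aromatic c, 3 neighbours → 0 H
  atom 4: N, bond orders sum to 1 (valence 3) → 2 H
  atom 5: aromatic c, 2 neighbours → 1 H
  atom 6: aromatic c, 2 neighbours → 1 H
  atom 7: aromatic c, 3 neighbours → 0 H
  atom 8: aromatic c, 2 neighbours → 1 H
  atom 9: C, bond orders sum to 2 (valence 4) → 2 H
  atom 10: C, bond orders sum to 1 (valence 4) → 3 H
Totals → C:9, H:13, N:1.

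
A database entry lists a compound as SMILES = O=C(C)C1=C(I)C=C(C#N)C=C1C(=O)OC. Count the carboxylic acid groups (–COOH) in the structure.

0

Scan the SMILES for the carboxylic acid motif — none present.
Groups that are present: 1 ester, 1 ketone, 1 nitrile.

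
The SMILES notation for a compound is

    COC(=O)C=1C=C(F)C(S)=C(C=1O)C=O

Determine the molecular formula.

Walk through each heavy atom and fill implicit hydrogens from standard valence (C 4, N 3, O 2, S 2, halogen 1):
  atom 1: C, bond orders sum to 1 (valence 4) → 3 H
  atom 2: O, bond orders sum to 2 (valence 2) → 0 H
  atom 3: C, bond orders sum to 4 (valence 4) → 0 H
  atom 4: O, bond orders sum to 2 (valence 2) → 0 H
  atom 5: C, bond orders sum to 4 (valence 4) → 0 H
  atom 6: C, bond orders sum to 3 (valence 4) → 1 H
  atom 7: C, bond orders sum to 4 (valence 4) → 0 H
  atom 8: F (halogen, monovalent) → 0 H
  atom 9: C, bond orders sum to 4 (valence 4) → 0 H
  atom 10: S, bond orders sum to 1 (valence 2) → 1 H
  atom 11: C, bond orders sum to 4 (valence 4) → 0 H
  atom 12: C, bond orders sum to 4 (valence 4) → 0 H
  atom 13: O, bond orders sum to 1 (valence 2) → 1 H
  atom 14: C, bond orders sum to 3 (valence 4) → 1 H
  atom 15: O, bond orders sum to 2 (valence 2) → 0 H
Totals → C:9, H:7, F:1, O:4, S:1.

C9H7FO4S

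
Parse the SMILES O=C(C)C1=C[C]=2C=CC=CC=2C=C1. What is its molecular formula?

Walk through each heavy atom and fill implicit hydrogens from standard valence (C 4, N 3, O 2, S 2, halogen 1):
  atom 1: O, bond orders sum to 2 (valence 2) → 0 H
  atom 2: C, bond orders sum to 4 (valence 4) → 0 H
  atom 3: C, bond orders sum to 1 (valence 4) → 3 H
  atom 4: C, bond orders sum to 4 (valence 4) → 0 H
  atom 5: C, bond orders sum to 3 (valence 4) → 1 H
  atom 6: C with explicit H count 0
  atom 7: C, bond orders sum to 3 (valence 4) → 1 H
  atom 8: C, bond orders sum to 3 (valence 4) → 1 H
  atom 9: C, bond orders sum to 3 (valence 4) → 1 H
  atom 10: C, bond orders sum to 3 (valence 4) → 1 H
  atom 11: C, bond orders sum to 4 (valence 4) → 0 H
  atom 12: C, bond orders sum to 3 (valence 4) → 1 H
  atom 13: C, bond orders sum to 3 (valence 4) → 1 H
Totals → C:12, H:10, O:1.
In Hill order: C12H10O.

C12H10O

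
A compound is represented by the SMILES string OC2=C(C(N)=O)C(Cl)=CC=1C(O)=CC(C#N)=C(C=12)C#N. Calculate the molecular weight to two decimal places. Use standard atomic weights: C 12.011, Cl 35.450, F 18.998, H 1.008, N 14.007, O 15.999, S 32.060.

First, the molecular formula is C13H6ClN3O3 (counting implicit H from valence).
  C: 13 × 12.011 = 156.143
  Cl: 1 × 35.450 = 35.450
  H: 6 × 1.008 = 6.048
  N: 3 × 14.007 = 42.021
  O: 3 × 15.999 = 47.997
Sum: 13×12.011 + 1×35.450 + 6×1.008 + 3×14.007 + 3×15.999 = 287.659 → 287.66 g/mol.

287.66 g/mol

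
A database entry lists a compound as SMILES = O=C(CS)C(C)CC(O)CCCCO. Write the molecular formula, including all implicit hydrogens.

Walk through each heavy atom and fill implicit hydrogens from standard valence (C 4, N 3, O 2, S 2, halogen 1):
  atom 1: O, bond orders sum to 2 (valence 2) → 0 H
  atom 2: C, bond orders sum to 4 (valence 4) → 0 H
  atom 3: C, bond orders sum to 2 (valence 4) → 2 H
  atom 4: S, bond orders sum to 1 (valence 2) → 1 H
  atom 5: C, bond orders sum to 3 (valence 4) → 1 H
  atom 6: C, bond orders sum to 1 (valence 4) → 3 H
  atom 7: C, bond orders sum to 2 (valence 4) → 2 H
  atom 8: C, bond orders sum to 3 (valence 4) → 1 H
  atom 9: O, bond orders sum to 1 (valence 2) → 1 H
  atom 10: C, bond orders sum to 2 (valence 4) → 2 H
  atom 11: C, bond orders sum to 2 (valence 4) → 2 H
  atom 12: C, bond orders sum to 2 (valence 4) → 2 H
  atom 13: C, bond orders sum to 2 (valence 4) → 2 H
  atom 14: O, bond orders sum to 1 (valence 2) → 1 H
Totals → C:10, H:20, O:3, S:1.

C10H20O3S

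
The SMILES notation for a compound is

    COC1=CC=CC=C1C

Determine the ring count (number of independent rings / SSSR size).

1

In SMILES, each pair of matching ring-closure digits denotes one ring-closing bond; the number of such bonds equals the number of independent rings.
Ring-closure bonds here: 1.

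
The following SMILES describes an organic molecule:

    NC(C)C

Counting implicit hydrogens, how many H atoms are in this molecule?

Walk through each heavy atom and fill implicit hydrogens from standard valence (C 4, N 3, O 2, S 2, halogen 1):
  atom 1: N, bond orders sum to 1 (valence 3) → 2 H
  atom 2: C, bond orders sum to 3 (valence 4) → 1 H
  atom 3: C, bond orders sum to 1 (valence 4) → 3 H
  atom 4: C, bond orders sum to 1 (valence 4) → 3 H
Total hydrogens: 9.

9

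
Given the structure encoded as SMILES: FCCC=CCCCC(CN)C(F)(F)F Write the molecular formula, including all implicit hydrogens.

C10H17F4N

Walk through each heavy atom and fill implicit hydrogens from standard valence (C 4, N 3, O 2, S 2, halogen 1):
  atom 1: F (halogen, monovalent) → 0 H
  atom 2: C, bond orders sum to 2 (valence 4) → 2 H
  atom 3: C, bond orders sum to 2 (valence 4) → 2 H
  atom 4: C, bond orders sum to 3 (valence 4) → 1 H
  atom 5: C, bond orders sum to 3 (valence 4) → 1 H
  atom 6: C, bond orders sum to 2 (valence 4) → 2 H
  atom 7: C, bond orders sum to 2 (valence 4) → 2 H
  atom 8: C, bond orders sum to 2 (valence 4) → 2 H
  atom 9: C, bond orders sum to 3 (valence 4) → 1 H
  atom 10: C, bond orders sum to 2 (valence 4) → 2 H
  atom 11: N, bond orders sum to 1 (valence 3) → 2 H
  atom 12: C, bond orders sum to 4 (valence 4) → 0 H
  atom 13: F (halogen, monovalent) → 0 H
  atom 14: F (halogen, monovalent) → 0 H
  atom 15: F (halogen, monovalent) → 0 H
Totals → C:10, H:17, F:4, N:1.
In Hill order: C10H17F4N.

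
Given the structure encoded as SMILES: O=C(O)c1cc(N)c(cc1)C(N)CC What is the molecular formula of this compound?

C10H14N2O2

Walk through each heavy atom and fill implicit hydrogens from standard valence (C 4, N 3, O 2, S 2, halogen 1); for lowercase aromatic atoms, an aromatic c carries 1 H when it has two neighbours and 0 H with three, and aromatic n carries 0 H:
  atom 1: O, bond orders sum to 2 (valence 2) → 0 H
  atom 2: C, bond orders sum to 4 (valence 4) → 0 H
  atom 3: O, bond orders sum to 1 (valence 2) → 1 H
  atom 4: aromatic c, 3 neighbours → 0 H
  atom 5: aromatic c, 2 neighbours → 1 H
  atom 6: aromatic c, 3 neighbours → 0 H
  atom 7: N, bond orders sum to 1 (valence 3) → 2 H
  atom 8: aromatic c, 3 neighbours → 0 H
  atom 9: aromatic c, 2 neighbours → 1 H
  atom 10: aromatic c, 2 neighbours → 1 H
  atom 11: C, bond orders sum to 3 (valence 4) → 1 H
  atom 12: N, bond orders sum to 1 (valence 3) → 2 H
  atom 13: C, bond orders sum to 2 (valence 4) → 2 H
  atom 14: C, bond orders sum to 1 (valence 4) → 3 H
Totals → C:10, H:14, N:2, O:2.
In Hill order: C10H14N2O2.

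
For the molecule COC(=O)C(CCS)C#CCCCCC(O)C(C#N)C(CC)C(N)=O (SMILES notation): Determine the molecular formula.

Walk through each heavy atom and fill implicit hydrogens from standard valence (C 4, N 3, O 2, S 2, halogen 1):
  atom 1: C, bond orders sum to 1 (valence 4) → 3 H
  atom 2: O, bond orders sum to 2 (valence 2) → 0 H
  atom 3: C, bond orders sum to 4 (valence 4) → 0 H
  atom 4: O, bond orders sum to 2 (valence 2) → 0 H
  atom 5: C, bond orders sum to 3 (valence 4) → 1 H
  atom 6: C, bond orders sum to 2 (valence 4) → 2 H
  atom 7: C, bond orders sum to 2 (valence 4) → 2 H
  atom 8: S, bond orders sum to 1 (valence 2) → 1 H
  atom 9: C, bond orders sum to 4 (valence 4) → 0 H
  atom 10: C, bond orders sum to 4 (valence 4) → 0 H
  atom 11: C, bond orders sum to 2 (valence 4) → 2 H
  atom 12: C, bond orders sum to 2 (valence 4) → 2 H
  atom 13: C, bond orders sum to 2 (valence 4) → 2 H
  atom 14: C, bond orders sum to 2 (valence 4) → 2 H
  atom 15: C, bond orders sum to 3 (valence 4) → 1 H
  atom 16: O, bond orders sum to 1 (valence 2) → 1 H
  atom 17: C, bond orders sum to 3 (valence 4) → 1 H
  atom 18: C, bond orders sum to 4 (valence 4) → 0 H
  atom 19: N, bond orders sum to 3 (valence 3) → 0 H
  atom 20: C, bond orders sum to 3 (valence 4) → 1 H
  atom 21: C, bond orders sum to 2 (valence 4) → 2 H
  atom 22: C, bond orders sum to 1 (valence 4) → 3 H
  atom 23: C, bond orders sum to 4 (valence 4) → 0 H
  atom 24: N, bond orders sum to 1 (valence 3) → 2 H
  atom 25: O, bond orders sum to 2 (valence 2) → 0 H
Totals → C:18, H:28, N:2, O:4, S:1.
In Hill order: C18H28N2O4S.

C18H28N2O4S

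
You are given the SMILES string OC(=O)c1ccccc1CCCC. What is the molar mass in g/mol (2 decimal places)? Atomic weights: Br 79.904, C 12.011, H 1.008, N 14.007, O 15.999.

178.23 g/mol

First, the molecular formula is C11H14O2 (counting implicit H from valence).
  C: 11 × 12.011 = 132.121
  H: 14 × 1.008 = 14.112
  O: 2 × 15.999 = 31.998
Sum: 11×12.011 + 14×1.008 + 2×15.999 = 178.231 → 178.23 g/mol.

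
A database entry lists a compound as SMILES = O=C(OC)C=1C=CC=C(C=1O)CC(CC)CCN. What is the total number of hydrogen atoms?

21

Walk through each heavy atom and fill implicit hydrogens from standard valence (C 4, N 3, O 2, S 2, halogen 1):
  atom 1: O, bond orders sum to 2 (valence 2) → 0 H
  atom 2: C, bond orders sum to 4 (valence 4) → 0 H
  atom 3: O, bond orders sum to 2 (valence 2) → 0 H
  atom 4: C, bond orders sum to 1 (valence 4) → 3 H
  atom 5: C, bond orders sum to 4 (valence 4) → 0 H
  atom 6: C, bond orders sum to 3 (valence 4) → 1 H
  atom 7: C, bond orders sum to 3 (valence 4) → 1 H
  atom 8: C, bond orders sum to 3 (valence 4) → 1 H
  atom 9: C, bond orders sum to 4 (valence 4) → 0 H
  atom 10: C, bond orders sum to 4 (valence 4) → 0 H
  atom 11: O, bond orders sum to 1 (valence 2) → 1 H
  atom 12: C, bond orders sum to 2 (valence 4) → 2 H
  atom 13: C, bond orders sum to 3 (valence 4) → 1 H
  atom 14: C, bond orders sum to 2 (valence 4) → 2 H
  atom 15: C, bond orders sum to 1 (valence 4) → 3 H
  atom 16: C, bond orders sum to 2 (valence 4) → 2 H
  atom 17: C, bond orders sum to 2 (valence 4) → 2 H
  atom 18: N, bond orders sum to 1 (valence 3) → 2 H
Total hydrogens: 21.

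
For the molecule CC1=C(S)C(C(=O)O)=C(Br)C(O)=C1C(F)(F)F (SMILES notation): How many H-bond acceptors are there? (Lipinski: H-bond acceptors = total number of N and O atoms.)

3

N atoms: 0; O atoms: 3.
Lipinski HBA = 0 + 3 = 3.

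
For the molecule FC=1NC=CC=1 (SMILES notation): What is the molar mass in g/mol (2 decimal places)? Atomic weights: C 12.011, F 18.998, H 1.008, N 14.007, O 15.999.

85.08 g/mol

First, the molecular formula is C4H4FN (counting implicit H from valence).
  C: 4 × 12.011 = 48.044
  F: 1 × 18.998 = 18.998
  H: 4 × 1.008 = 4.032
  N: 1 × 14.007 = 14.007
Sum: 4×12.011 + 1×18.998 + 4×1.008 + 1×14.007 = 85.081 → 85.08 g/mol.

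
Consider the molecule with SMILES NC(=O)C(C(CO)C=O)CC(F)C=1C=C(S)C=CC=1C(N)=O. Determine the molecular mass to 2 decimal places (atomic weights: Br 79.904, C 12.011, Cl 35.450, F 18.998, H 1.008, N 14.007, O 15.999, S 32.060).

First, the molecular formula is C14H17FN2O4S (counting implicit H from valence).
  C: 14 × 12.011 = 168.154
  F: 1 × 18.998 = 18.998
  H: 17 × 1.008 = 17.136
  N: 2 × 14.007 = 28.014
  O: 4 × 15.999 = 63.996
  S: 1 × 32.060 = 32.060
Sum: 14×12.011 + 1×18.998 + 17×1.008 + 2×14.007 + 4×15.999 + 1×32.060 = 328.358 → 328.36 g/mol.

328.36 g/mol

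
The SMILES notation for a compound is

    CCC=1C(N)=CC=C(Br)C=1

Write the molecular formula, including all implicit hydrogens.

Walk through each heavy atom and fill implicit hydrogens from standard valence (C 4, N 3, O 2, S 2, halogen 1):
  atom 1: C, bond orders sum to 1 (valence 4) → 3 H
  atom 2: C, bond orders sum to 2 (valence 4) → 2 H
  atom 3: C, bond orders sum to 4 (valence 4) → 0 H
  atom 4: C, bond orders sum to 4 (valence 4) → 0 H
  atom 5: N, bond orders sum to 1 (valence 3) → 2 H
  atom 6: C, bond orders sum to 3 (valence 4) → 1 H
  atom 7: C, bond orders sum to 3 (valence 4) → 1 H
  atom 8: C, bond orders sum to 4 (valence 4) → 0 H
  atom 9: Br (halogen, monovalent) → 0 H
  atom 10: C, bond orders sum to 3 (valence 4) → 1 H
Totals → C:8, H:10, Br:1, N:1.

C8H10BrN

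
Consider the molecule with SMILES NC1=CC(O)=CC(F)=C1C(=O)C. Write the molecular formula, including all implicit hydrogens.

C8H8FNO2

Walk through each heavy atom and fill implicit hydrogens from standard valence (C 4, N 3, O 2, S 2, halogen 1):
  atom 1: N, bond orders sum to 1 (valence 3) → 2 H
  atom 2: C, bond orders sum to 4 (valence 4) → 0 H
  atom 3: C, bond orders sum to 3 (valence 4) → 1 H
  atom 4: C, bond orders sum to 4 (valence 4) → 0 H
  atom 5: O, bond orders sum to 1 (valence 2) → 1 H
  atom 6: C, bond orders sum to 3 (valence 4) → 1 H
  atom 7: C, bond orders sum to 4 (valence 4) → 0 H
  atom 8: F (halogen, monovalent) → 0 H
  atom 9: C, bond orders sum to 4 (valence 4) → 0 H
  atom 10: C, bond orders sum to 4 (valence 4) → 0 H
  atom 11: O, bond orders sum to 2 (valence 2) → 0 H
  atom 12: C, bond orders sum to 1 (valence 4) → 3 H
Totals → C:8, H:8, F:1, N:1, O:2.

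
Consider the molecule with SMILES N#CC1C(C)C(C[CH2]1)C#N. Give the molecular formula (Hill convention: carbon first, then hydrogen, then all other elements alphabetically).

C8H10N2

Walk through each heavy atom and fill implicit hydrogens from standard valence (C 4, N 3, O 2, S 2, halogen 1):
  atom 1: N, bond orders sum to 3 (valence 3) → 0 H
  atom 2: C, bond orders sum to 4 (valence 4) → 0 H
  atom 3: C, bond orders sum to 3 (valence 4) → 1 H
  atom 4: C, bond orders sum to 3 (valence 4) → 1 H
  atom 5: C, bond orders sum to 1 (valence 4) → 3 H
  atom 6: C, bond orders sum to 3 (valence 4) → 1 H
  atom 7: C, bond orders sum to 2 (valence 4) → 2 H
  atom 8: C with explicit H count 2
  atom 9: C, bond orders sum to 4 (valence 4) → 0 H
  atom 10: N, bond orders sum to 3 (valence 3) → 0 H
Totals → C:8, H:10, N:2.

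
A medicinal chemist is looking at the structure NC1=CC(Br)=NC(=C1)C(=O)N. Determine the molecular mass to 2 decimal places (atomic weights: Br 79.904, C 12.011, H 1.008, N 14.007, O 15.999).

First, the molecular formula is C6H6BrN3O (counting implicit H from valence).
  Br: 1 × 79.904 = 79.904
  C: 6 × 12.011 = 72.066
  H: 6 × 1.008 = 6.048
  N: 3 × 14.007 = 42.021
  O: 1 × 15.999 = 15.999
Sum: 1×79.904 + 6×12.011 + 6×1.008 + 3×14.007 + 1×15.999 = 216.038 → 216.04 g/mol.

216.04 g/mol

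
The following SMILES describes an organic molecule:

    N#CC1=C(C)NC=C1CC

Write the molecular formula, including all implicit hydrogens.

C8H10N2

Walk through each heavy atom and fill implicit hydrogens from standard valence (C 4, N 3, O 2, S 2, halogen 1):
  atom 1: N, bond orders sum to 3 (valence 3) → 0 H
  atom 2: C, bond orders sum to 4 (valence 4) → 0 H
  atom 3: C, bond orders sum to 4 (valence 4) → 0 H
  atom 4: C, bond orders sum to 4 (valence 4) → 0 H
  atom 5: C, bond orders sum to 1 (valence 4) → 3 H
  atom 6: N, bond orders sum to 2 (valence 3) → 1 H
  atom 7: C, bond orders sum to 3 (valence 4) → 1 H
  atom 8: C, bond orders sum to 4 (valence 4) → 0 H
  atom 9: C, bond orders sum to 2 (valence 4) → 2 H
  atom 10: C, bond orders sum to 1 (valence 4) → 3 H
Totals → C:8, H:10, N:2.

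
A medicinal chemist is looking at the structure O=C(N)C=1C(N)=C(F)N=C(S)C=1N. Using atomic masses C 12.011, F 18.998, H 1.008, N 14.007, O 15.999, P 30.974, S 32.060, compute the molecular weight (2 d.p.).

202.21 g/mol

First, the molecular formula is C6H7FN4OS (counting implicit H from valence).
  C: 6 × 12.011 = 72.066
  F: 1 × 18.998 = 18.998
  H: 7 × 1.008 = 7.056
  N: 4 × 14.007 = 56.028
  O: 1 × 15.999 = 15.999
  S: 1 × 32.060 = 32.060
Sum: 6×12.011 + 1×18.998 + 7×1.008 + 4×14.007 + 1×15.999 + 1×32.060 = 202.207 → 202.21 g/mol.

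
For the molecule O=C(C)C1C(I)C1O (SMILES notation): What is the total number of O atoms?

Scan the SMILES for O atoms (remember two-letter symbols like Cl and Br are single atoms).
Oxygen count: 2.

2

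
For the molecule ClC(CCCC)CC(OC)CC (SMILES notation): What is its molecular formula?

Walk through each heavy atom and fill implicit hydrogens from standard valence (C 4, N 3, O 2, S 2, halogen 1):
  atom 1: Cl (halogen, monovalent) → 0 H
  atom 2: C, bond orders sum to 3 (valence 4) → 1 H
  atom 3: C, bond orders sum to 2 (valence 4) → 2 H
  atom 4: C, bond orders sum to 2 (valence 4) → 2 H
  atom 5: C, bond orders sum to 2 (valence 4) → 2 H
  atom 6: C, bond orders sum to 1 (valence 4) → 3 H
  atom 7: C, bond orders sum to 2 (valence 4) → 2 H
  atom 8: C, bond orders sum to 3 (valence 4) → 1 H
  atom 9: O, bond orders sum to 2 (valence 2) → 0 H
  atom 10: C, bond orders sum to 1 (valence 4) → 3 H
  atom 11: C, bond orders sum to 2 (valence 4) → 2 H
  atom 12: C, bond orders sum to 1 (valence 4) → 3 H
Totals → C:10, H:21, Cl:1, O:1.
In Hill order: C10H21ClO.

C10H21ClO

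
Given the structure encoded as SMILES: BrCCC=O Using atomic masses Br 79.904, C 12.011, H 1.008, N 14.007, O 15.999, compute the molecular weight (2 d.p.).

First, the molecular formula is C3H5BrO (counting implicit H from valence).
  Br: 1 × 79.904 = 79.904
  C: 3 × 12.011 = 36.033
  H: 5 × 1.008 = 5.040
  O: 1 × 15.999 = 15.999
Sum: 1×79.904 + 3×12.011 + 5×1.008 + 1×15.999 = 136.976 → 136.98 g/mol.

136.98 g/mol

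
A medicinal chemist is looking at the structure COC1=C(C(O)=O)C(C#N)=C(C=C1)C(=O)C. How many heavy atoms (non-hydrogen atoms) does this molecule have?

Every atom symbol written in the SMILES (organic subset) is one heavy atom; implicit H are not written.
Heavy atoms by element → C:11, N:1, O:4.
Total: 16.

16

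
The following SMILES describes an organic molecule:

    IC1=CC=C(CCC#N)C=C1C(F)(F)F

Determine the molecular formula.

Walk through each heavy atom and fill implicit hydrogens from standard valence (C 4, N 3, O 2, S 2, halogen 1):
  atom 1: I (halogen, monovalent) → 0 H
  atom 2: C, bond orders sum to 4 (valence 4) → 0 H
  atom 3: C, bond orders sum to 3 (valence 4) → 1 H
  atom 4: C, bond orders sum to 3 (valence 4) → 1 H
  atom 5: C, bond orders sum to 4 (valence 4) → 0 H
  atom 6: C, bond orders sum to 2 (valence 4) → 2 H
  atom 7: C, bond orders sum to 2 (valence 4) → 2 H
  atom 8: C, bond orders sum to 4 (valence 4) → 0 H
  atom 9: N, bond orders sum to 3 (valence 3) → 0 H
  atom 10: C, bond orders sum to 3 (valence 4) → 1 H
  atom 11: C, bond orders sum to 4 (valence 4) → 0 H
  atom 12: C, bond orders sum to 4 (valence 4) → 0 H
  atom 13: F (halogen, monovalent) → 0 H
  atom 14: F (halogen, monovalent) → 0 H
  atom 15: F (halogen, monovalent) → 0 H
Totals → C:10, H:7, F:3, I:1, N:1.

C10H7F3IN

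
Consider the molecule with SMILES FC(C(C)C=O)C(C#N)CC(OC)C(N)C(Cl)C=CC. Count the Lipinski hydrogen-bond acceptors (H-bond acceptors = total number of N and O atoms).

4

N atoms: 2; O atoms: 2.
Lipinski HBA = 2 + 2 = 4.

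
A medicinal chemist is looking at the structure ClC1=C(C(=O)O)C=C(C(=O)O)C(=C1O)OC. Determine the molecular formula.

Walk through each heavy atom and fill implicit hydrogens from standard valence (C 4, N 3, O 2, S 2, halogen 1):
  atom 1: Cl (halogen, monovalent) → 0 H
  atom 2: C, bond orders sum to 4 (valence 4) → 0 H
  atom 3: C, bond orders sum to 4 (valence 4) → 0 H
  atom 4: C, bond orders sum to 4 (valence 4) → 0 H
  atom 5: O, bond orders sum to 2 (valence 2) → 0 H
  atom 6: O, bond orders sum to 1 (valence 2) → 1 H
  atom 7: C, bond orders sum to 3 (valence 4) → 1 H
  atom 8: C, bond orders sum to 4 (valence 4) → 0 H
  atom 9: C, bond orders sum to 4 (valence 4) → 0 H
  atom 10: O, bond orders sum to 2 (valence 2) → 0 H
  atom 11: O, bond orders sum to 1 (valence 2) → 1 H
  atom 12: C, bond orders sum to 4 (valence 4) → 0 H
  atom 13: C, bond orders sum to 4 (valence 4) → 0 H
  atom 14: O, bond orders sum to 1 (valence 2) → 1 H
  atom 15: O, bond orders sum to 2 (valence 2) → 0 H
  atom 16: C, bond orders sum to 1 (valence 4) → 3 H
Totals → C:9, H:7, Cl:1, O:6.

C9H7ClO6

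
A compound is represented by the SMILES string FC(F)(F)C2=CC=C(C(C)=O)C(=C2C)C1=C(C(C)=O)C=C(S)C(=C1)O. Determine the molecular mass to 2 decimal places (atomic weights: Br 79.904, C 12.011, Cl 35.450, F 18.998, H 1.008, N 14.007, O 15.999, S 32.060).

368.37 g/mol

First, the molecular formula is C18H15F3O3S (counting implicit H from valence).
  C: 18 × 12.011 = 216.198
  F: 3 × 18.998 = 56.994
  H: 15 × 1.008 = 15.120
  O: 3 × 15.999 = 47.997
  S: 1 × 32.060 = 32.060
Sum: 18×12.011 + 3×18.998 + 15×1.008 + 3×15.999 + 1×32.060 = 368.369 → 368.37 g/mol.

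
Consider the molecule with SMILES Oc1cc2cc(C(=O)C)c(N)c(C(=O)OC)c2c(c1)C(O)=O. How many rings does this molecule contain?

2

In SMILES, each pair of matching ring-closure digits denotes one ring-closing bond; the number of such bonds equals the number of independent rings.
Ring-closure bonds here: 2.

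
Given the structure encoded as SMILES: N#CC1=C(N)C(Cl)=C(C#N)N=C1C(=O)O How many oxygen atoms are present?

2

Scan the SMILES for O atoms (remember two-letter symbols like Cl and Br are single atoms).
Oxygen count: 2.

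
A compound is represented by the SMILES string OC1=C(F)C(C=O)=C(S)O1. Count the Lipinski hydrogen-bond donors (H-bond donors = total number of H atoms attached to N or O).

Donors: find every N or O and count the H atoms it carries.
  atom 1 (O): bond orders sum to 1 → 1 H
  atom 7 (O): bond orders sum to 2 → 0 H
  atom 10 (O): bond orders sum to 2 → 0 H
Lipinski HBD = 1.

1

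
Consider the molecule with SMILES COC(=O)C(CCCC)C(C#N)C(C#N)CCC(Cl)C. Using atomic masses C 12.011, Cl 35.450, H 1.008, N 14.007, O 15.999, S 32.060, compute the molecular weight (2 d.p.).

First, the molecular formula is C15H23ClN2O2 (counting implicit H from valence).
  C: 15 × 12.011 = 180.165
  Cl: 1 × 35.450 = 35.450
  H: 23 × 1.008 = 23.184
  N: 2 × 14.007 = 28.014
  O: 2 × 15.999 = 31.998
Sum: 15×12.011 + 1×35.450 + 23×1.008 + 2×14.007 + 2×15.999 = 298.811 → 298.81 g/mol.

298.81 g/mol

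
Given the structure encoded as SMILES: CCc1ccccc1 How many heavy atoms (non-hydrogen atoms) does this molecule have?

Every atom symbol written in the SMILES (organic subset) is one heavy atom; implicit H are not written.
Heavy atoms by element → C:8.
Total: 8.

8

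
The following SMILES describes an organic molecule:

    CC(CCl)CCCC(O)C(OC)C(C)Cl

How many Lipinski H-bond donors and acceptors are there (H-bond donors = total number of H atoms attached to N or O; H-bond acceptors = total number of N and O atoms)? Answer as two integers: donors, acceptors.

Donors: find every N or O and count the H atoms it carries.
  atom 9 (O): bond orders sum to 1 → 1 H
  atom 11 (O): bond orders sum to 2 → 0 H
Lipinski HBD = 1.
Acceptors: N atoms = 0, O atoms = 2 → HBA = 2.

1, 2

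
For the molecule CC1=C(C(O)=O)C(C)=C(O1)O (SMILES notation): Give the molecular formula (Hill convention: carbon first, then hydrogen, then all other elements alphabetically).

C7H8O4

Walk through each heavy atom and fill implicit hydrogens from standard valence (C 4, N 3, O 2, S 2, halogen 1):
  atom 1: C, bond orders sum to 1 (valence 4) → 3 H
  atom 2: C, bond orders sum to 4 (valence 4) → 0 H
  atom 3: C, bond orders sum to 4 (valence 4) → 0 H
  atom 4: C, bond orders sum to 4 (valence 4) → 0 H
  atom 5: O, bond orders sum to 1 (valence 2) → 1 H
  atom 6: O, bond orders sum to 2 (valence 2) → 0 H
  atom 7: C, bond orders sum to 4 (valence 4) → 0 H
  atom 8: C, bond orders sum to 1 (valence 4) → 3 H
  atom 9: C, bond orders sum to 4 (valence 4) → 0 H
  atom 10: O, bond orders sum to 2 (valence 2) → 0 H
  atom 11: O, bond orders sum to 1 (valence 2) → 1 H
Totals → C:7, H:8, O:4.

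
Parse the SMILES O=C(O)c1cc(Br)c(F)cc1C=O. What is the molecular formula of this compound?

Walk through each heavy atom and fill implicit hydrogens from standard valence (C 4, N 3, O 2, S 2, halogen 1); for lowercase aromatic atoms, an aromatic c carries 1 H when it has two neighbours and 0 H with three, and aromatic n carries 0 H:
  atom 1: O, bond orders sum to 2 (valence 2) → 0 H
  atom 2: C, bond orders sum to 4 (valence 4) → 0 H
  atom 3: O, bond orders sum to 1 (valence 2) → 1 H
  atom 4: aromatic c, 3 neighbours → 0 H
  atom 5: aromatic c, 2 neighbours → 1 H
  atom 6: aromatic c, 3 neighbours → 0 H
  atom 7: Br (halogen, monovalent) → 0 H
  atom 8: aromatic c, 3 neighbours → 0 H
  atom 9: F (halogen, monovalent) → 0 H
  atom 10: aromatic c, 2 neighbours → 1 H
  atom 11: aromatic c, 3 neighbours → 0 H
  atom 12: C, bond orders sum to 3 (valence 4) → 1 H
  atom 13: O, bond orders sum to 2 (valence 2) → 0 H
Totals → C:8, H:4, Br:1, F:1, O:3.
In Hill order: C8H4BrFO3.

C8H4BrFO3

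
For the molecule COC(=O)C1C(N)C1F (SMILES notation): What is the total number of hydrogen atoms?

Walk through each heavy atom and fill implicit hydrogens from standard valence (C 4, N 3, O 2, S 2, halogen 1):
  atom 1: C, bond orders sum to 1 (valence 4) → 3 H
  atom 2: O, bond orders sum to 2 (valence 2) → 0 H
  atom 3: C, bond orders sum to 4 (valence 4) → 0 H
  atom 4: O, bond orders sum to 2 (valence 2) → 0 H
  atom 5: C, bond orders sum to 3 (valence 4) → 1 H
  atom 6: C, bond orders sum to 3 (valence 4) → 1 H
  atom 7: N, bond orders sum to 1 (valence 3) → 2 H
  atom 8: C, bond orders sum to 3 (valence 4) → 1 H
  atom 9: F (halogen, monovalent) → 0 H
Total hydrogens: 8.

8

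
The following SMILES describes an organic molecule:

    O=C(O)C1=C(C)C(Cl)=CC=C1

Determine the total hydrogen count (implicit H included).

Walk through each heavy atom and fill implicit hydrogens from standard valence (C 4, N 3, O 2, S 2, halogen 1):
  atom 1: O, bond orders sum to 2 (valence 2) → 0 H
  atom 2: C, bond orders sum to 4 (valence 4) → 0 H
  atom 3: O, bond orders sum to 1 (valence 2) → 1 H
  atom 4: C, bond orders sum to 4 (valence 4) → 0 H
  atom 5: C, bond orders sum to 4 (valence 4) → 0 H
  atom 6: C, bond orders sum to 1 (valence 4) → 3 H
  atom 7: C, bond orders sum to 4 (valence 4) → 0 H
  atom 8: Cl (halogen, monovalent) → 0 H
  atom 9: C, bond orders sum to 3 (valence 4) → 1 H
  atom 10: C, bond orders sum to 3 (valence 4) → 1 H
  atom 11: C, bond orders sum to 3 (valence 4) → 1 H
Total hydrogens: 7.

7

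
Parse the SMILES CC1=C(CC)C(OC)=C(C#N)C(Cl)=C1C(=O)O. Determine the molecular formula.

Walk through each heavy atom and fill implicit hydrogens from standard valence (C 4, N 3, O 2, S 2, halogen 1):
  atom 1: C, bond orders sum to 1 (valence 4) → 3 H
  atom 2: C, bond orders sum to 4 (valence 4) → 0 H
  atom 3: C, bond orders sum to 4 (valence 4) → 0 H
  atom 4: C, bond orders sum to 2 (valence 4) → 2 H
  atom 5: C, bond orders sum to 1 (valence 4) → 3 H
  atom 6: C, bond orders sum to 4 (valence 4) → 0 H
  atom 7: O, bond orders sum to 2 (valence 2) → 0 H
  atom 8: C, bond orders sum to 1 (valence 4) → 3 H
  atom 9: C, bond orders sum to 4 (valence 4) → 0 H
  atom 10: C, bond orders sum to 4 (valence 4) → 0 H
  atom 11: N, bond orders sum to 3 (valence 3) → 0 H
  atom 12: C, bond orders sum to 4 (valence 4) → 0 H
  atom 13: Cl (halogen, monovalent) → 0 H
  atom 14: C, bond orders sum to 4 (valence 4) → 0 H
  atom 15: C, bond orders sum to 4 (valence 4) → 0 H
  atom 16: O, bond orders sum to 2 (valence 2) → 0 H
  atom 17: O, bond orders sum to 1 (valence 2) → 1 H
Totals → C:12, H:12, Cl:1, N:1, O:3.
In Hill order: C12H12ClNO3.

C12H12ClNO3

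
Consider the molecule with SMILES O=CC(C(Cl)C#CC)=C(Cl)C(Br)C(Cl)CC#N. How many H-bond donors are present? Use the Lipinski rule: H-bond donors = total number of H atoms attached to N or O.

0

Donors: find every N or O and count the H atoms it carries.
  atom 1 (O): bond orders sum to 2 → 0 H
  atom 17 (N): bond orders sum to 3 → 0 H
Lipinski HBD = 0.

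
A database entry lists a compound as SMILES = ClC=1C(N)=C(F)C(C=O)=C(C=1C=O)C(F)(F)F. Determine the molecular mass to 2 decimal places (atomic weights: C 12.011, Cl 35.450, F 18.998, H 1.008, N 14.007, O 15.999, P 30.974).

First, the molecular formula is C9H4ClF4NO2 (counting implicit H from valence).
  C: 9 × 12.011 = 108.099
  Cl: 1 × 35.450 = 35.450
  F: 4 × 18.998 = 75.992
  H: 4 × 1.008 = 4.032
  N: 1 × 14.007 = 14.007
  O: 2 × 15.999 = 31.998
Sum: 9×12.011 + 1×35.450 + 4×18.998 + 4×1.008 + 1×14.007 + 2×15.999 = 269.578 → 269.58 g/mol.

269.58 g/mol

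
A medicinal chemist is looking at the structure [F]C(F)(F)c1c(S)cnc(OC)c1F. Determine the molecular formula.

Walk through each heavy atom and fill implicit hydrogens from standard valence (C 4, N 3, O 2, S 2, halogen 1); for lowercase aromatic atoms, an aromatic c carries 1 H when it has two neighbours and 0 H with three, and aromatic n carries 0 H:
  atom 1: F with explicit H count 0
  atom 2: C, bond orders sum to 4 (valence 4) → 0 H
  atom 3: F (halogen, monovalent) → 0 H
  atom 4: F (halogen, monovalent) → 0 H
  atom 5: aromatic c, 3 neighbours → 0 H
  atom 6: aromatic c, 3 neighbours → 0 H
  atom 7: S, bond orders sum to 1 (valence 2) → 1 H
  atom 8: aromatic c, 2 neighbours → 1 H
  atom 9: aromatic n, 2 neighbours → 0 H
  atom 10: aromatic c, 3 neighbours → 0 H
  atom 11: O, bond orders sum to 2 (valence 2) → 0 H
  atom 12: C, bond orders sum to 1 (valence 4) → 3 H
  atom 13: aromatic c, 3 neighbours → 0 H
  atom 14: F (halogen, monovalent) → 0 H
Totals → C:7, H:5, F:4, N:1, O:1, S:1.

C7H5F4NOS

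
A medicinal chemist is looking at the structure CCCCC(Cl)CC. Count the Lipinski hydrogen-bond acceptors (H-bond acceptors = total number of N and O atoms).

0

N atoms: 0; O atoms: 0.
Lipinski HBA = 0 + 0 = 0.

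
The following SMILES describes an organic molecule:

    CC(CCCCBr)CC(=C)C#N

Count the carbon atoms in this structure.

Count every carbon token in the SMILES (each C, including those in ring-closure positions and inside branches).
Carbon count: 10.

10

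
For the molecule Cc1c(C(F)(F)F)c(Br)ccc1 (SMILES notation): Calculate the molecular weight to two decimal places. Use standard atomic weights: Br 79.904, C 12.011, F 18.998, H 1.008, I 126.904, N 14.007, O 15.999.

239.03 g/mol

First, the molecular formula is C8H6BrF3 (counting implicit H from valence).
  Br: 1 × 79.904 = 79.904
  C: 8 × 12.011 = 96.088
  F: 3 × 18.998 = 56.994
  H: 6 × 1.008 = 6.048
Sum: 1×79.904 + 8×12.011 + 3×18.998 + 6×1.008 = 239.034 → 239.03 g/mol.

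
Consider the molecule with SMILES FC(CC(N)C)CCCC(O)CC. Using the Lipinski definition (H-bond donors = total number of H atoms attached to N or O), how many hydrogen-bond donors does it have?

3

Donors: find every N or O and count the H atoms it carries.
  atom 5 (N): bond orders sum to 1 → 2 H
  atom 11 (O): bond orders sum to 1 → 1 H
Lipinski HBD = 3.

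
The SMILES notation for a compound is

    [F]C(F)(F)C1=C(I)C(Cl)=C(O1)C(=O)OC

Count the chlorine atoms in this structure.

1

Scan the SMILES for Cl atoms (remember two-letter symbols like Cl and Br are single atoms).
Chlorine count: 1.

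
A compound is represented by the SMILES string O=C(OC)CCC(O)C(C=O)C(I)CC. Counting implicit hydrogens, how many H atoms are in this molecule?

17

Walk through each heavy atom and fill implicit hydrogens from standard valence (C 4, N 3, O 2, S 2, halogen 1):
  atom 1: O, bond orders sum to 2 (valence 2) → 0 H
  atom 2: C, bond orders sum to 4 (valence 4) → 0 H
  atom 3: O, bond orders sum to 2 (valence 2) → 0 H
  atom 4: C, bond orders sum to 1 (valence 4) → 3 H
  atom 5: C, bond orders sum to 2 (valence 4) → 2 H
  atom 6: C, bond orders sum to 2 (valence 4) → 2 H
  atom 7: C, bond orders sum to 3 (valence 4) → 1 H
  atom 8: O, bond orders sum to 1 (valence 2) → 1 H
  atom 9: C, bond orders sum to 3 (valence 4) → 1 H
  atom 10: C, bond orders sum to 3 (valence 4) → 1 H
  atom 11: O, bond orders sum to 2 (valence 2) → 0 H
  atom 12: C, bond orders sum to 3 (valence 4) → 1 H
  atom 13: I (halogen, monovalent) → 0 H
  atom 14: C, bond orders sum to 2 (valence 4) → 2 H
  atom 15: C, bond orders sum to 1 (valence 4) → 3 H
Total hydrogens: 17.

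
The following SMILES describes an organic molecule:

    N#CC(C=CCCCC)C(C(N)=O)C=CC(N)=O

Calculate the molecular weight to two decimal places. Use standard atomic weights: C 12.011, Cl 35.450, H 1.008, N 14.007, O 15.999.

First, the molecular formula is C13H19N3O2 (counting implicit H from valence).
  C: 13 × 12.011 = 156.143
  H: 19 × 1.008 = 19.152
  N: 3 × 14.007 = 42.021
  O: 2 × 15.999 = 31.998
Sum: 13×12.011 + 19×1.008 + 3×14.007 + 2×15.999 = 249.314 → 249.31 g/mol.

249.31 g/mol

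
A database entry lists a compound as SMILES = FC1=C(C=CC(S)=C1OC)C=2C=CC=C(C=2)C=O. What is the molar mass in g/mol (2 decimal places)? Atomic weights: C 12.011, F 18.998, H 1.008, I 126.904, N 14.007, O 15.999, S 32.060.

First, the molecular formula is C14H11FO2S (counting implicit H from valence).
  C: 14 × 12.011 = 168.154
  F: 1 × 18.998 = 18.998
  H: 11 × 1.008 = 11.088
  O: 2 × 15.999 = 31.998
  S: 1 × 32.060 = 32.060
Sum: 14×12.011 + 1×18.998 + 11×1.008 + 2×15.999 + 1×32.060 = 262.298 → 262.30 g/mol.

262.30 g/mol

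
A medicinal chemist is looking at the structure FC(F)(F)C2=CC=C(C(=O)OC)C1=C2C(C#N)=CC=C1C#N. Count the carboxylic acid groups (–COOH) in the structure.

0

Scan the SMILES for the carboxylic acid motif — none present.
Groups that are present: 1 ester, 2 nitrile.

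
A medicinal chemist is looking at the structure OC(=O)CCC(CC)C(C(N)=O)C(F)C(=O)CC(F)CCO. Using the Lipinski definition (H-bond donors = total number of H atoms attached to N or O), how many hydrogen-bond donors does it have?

4

Donors: find every N or O and count the H atoms it carries.
  atom 1 (O): bond orders sum to 1 → 1 H
  atom 3 (O): bond orders sum to 2 → 0 H
  atom 11 (N): bond orders sum to 1 → 2 H
  atom 12 (O): bond orders sum to 2 → 0 H
  atom 16 (O): bond orders sum to 2 → 0 H
  atom 22 (O): bond orders sum to 1 → 1 H
Lipinski HBD = 4.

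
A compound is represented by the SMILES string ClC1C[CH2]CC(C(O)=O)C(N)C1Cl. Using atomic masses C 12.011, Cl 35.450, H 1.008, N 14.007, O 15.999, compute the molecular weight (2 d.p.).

226.10 g/mol

First, the molecular formula is C8H13Cl2NO2 (counting implicit H from valence).
  C: 8 × 12.011 = 96.088
  Cl: 2 × 35.450 = 70.900
  H: 13 × 1.008 = 13.104
  N: 1 × 14.007 = 14.007
  O: 2 × 15.999 = 31.998
Sum: 8×12.011 + 2×35.450 + 13×1.008 + 1×14.007 + 2×15.999 = 226.097 → 226.10 g/mol.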